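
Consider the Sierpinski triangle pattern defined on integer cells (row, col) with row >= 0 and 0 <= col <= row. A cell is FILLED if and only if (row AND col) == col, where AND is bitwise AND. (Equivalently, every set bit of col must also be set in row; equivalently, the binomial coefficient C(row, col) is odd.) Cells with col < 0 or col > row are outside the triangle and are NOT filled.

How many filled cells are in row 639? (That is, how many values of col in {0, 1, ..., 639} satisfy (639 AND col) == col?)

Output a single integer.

639 in binary = 1001111111
popcount(639) = number of 1-bits in 1001111111 = 8
A col c satisfies (639 AND c) == c iff every set bit of c is also set in 639; each of the 8 set bits of 639 can independently be on or off in c.
count = 2^8 = 256

Answer: 256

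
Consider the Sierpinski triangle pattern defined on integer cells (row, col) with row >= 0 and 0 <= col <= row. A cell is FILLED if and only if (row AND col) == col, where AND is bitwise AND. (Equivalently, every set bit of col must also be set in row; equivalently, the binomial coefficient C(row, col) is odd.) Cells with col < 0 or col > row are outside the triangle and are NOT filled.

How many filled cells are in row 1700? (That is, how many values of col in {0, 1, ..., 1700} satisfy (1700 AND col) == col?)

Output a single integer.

1700 in binary = 11010100100
popcount(1700) = number of 1-bits in 11010100100 = 5
A col c satisfies (1700 AND c) == c iff every set bit of c is also set in 1700; each of the 5 set bits of 1700 can independently be on or off in c.
count = 2^5 = 32

Answer: 32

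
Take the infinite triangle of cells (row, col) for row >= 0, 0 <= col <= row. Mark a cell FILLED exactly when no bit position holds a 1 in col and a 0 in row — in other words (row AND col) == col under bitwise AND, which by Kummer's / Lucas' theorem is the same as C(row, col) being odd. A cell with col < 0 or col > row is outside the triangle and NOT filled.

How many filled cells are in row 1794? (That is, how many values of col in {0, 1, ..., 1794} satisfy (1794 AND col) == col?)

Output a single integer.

1794 in binary = 11100000010
popcount(1794) = number of 1-bits in 11100000010 = 4
A col c satisfies (1794 AND c) == c iff every set bit of c is also set in 1794; each of the 4 set bits of 1794 can independently be on or off in c.
count = 2^4 = 16

Answer: 16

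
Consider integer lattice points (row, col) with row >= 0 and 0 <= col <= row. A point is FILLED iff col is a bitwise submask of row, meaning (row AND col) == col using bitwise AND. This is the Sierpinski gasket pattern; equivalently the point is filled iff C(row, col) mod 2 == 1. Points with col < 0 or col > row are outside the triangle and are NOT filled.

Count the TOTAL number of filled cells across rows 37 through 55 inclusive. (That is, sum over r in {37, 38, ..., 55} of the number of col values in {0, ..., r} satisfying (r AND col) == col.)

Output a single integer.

Answer: 248

Derivation:
r37=100101 pc3: +8 =8
r38=100110 pc3: +8 =16
r39=100111 pc4: +16 =32
r40=101000 pc2: +4 =36
r41=101001 pc3: +8 =44
r42=101010 pc3: +8 =52
r43=101011 pc4: +16 =68
r44=101100 pc3: +8 =76
r45=101101 pc4: +16 =92
r46=101110 pc4: +16 =108
r47=101111 pc5: +32 =140
r48=110000 pc2: +4 =144
r49=110001 pc3: +8 =152
r50=110010 pc3: +8 =160
r51=110011 pc4: +16 =176
r52=110100 pc3: +8 =184
r53=110101 pc4: +16 =200
r54=110110 pc4: +16 =216
r55=110111 pc5: +32 =248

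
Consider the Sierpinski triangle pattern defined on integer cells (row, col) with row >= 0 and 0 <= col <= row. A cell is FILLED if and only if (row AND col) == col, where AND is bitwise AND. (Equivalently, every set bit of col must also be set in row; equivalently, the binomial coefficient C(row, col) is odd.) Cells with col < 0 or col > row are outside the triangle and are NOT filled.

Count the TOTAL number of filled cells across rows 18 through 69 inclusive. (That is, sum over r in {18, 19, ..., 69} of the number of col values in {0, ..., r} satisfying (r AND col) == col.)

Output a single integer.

r18=10010 pc2: +4 =4
r19=10011 pc3: +8 =12
r20=10100 pc2: +4 =16
r21=10101 pc3: +8 =24
r22=10110 pc3: +8 =32
r23=10111 pc4: +16 =48
r24=11000 pc2: +4 =52
r25=11001 pc3: +8 =60
r26=11010 pc3: +8 =68
r27=11011 pc4: +16 =84
r28=11100 pc3: +8 =92
r29=11101 pc4: +16 =108
r30=11110 pc4: +16 =124
r31=11111 pc5: +32 =156
r32=100000 pc1: +2 =158
r33=100001 pc2: +4 =162
r34=100010 pc2: +4 =166
r35=100011 pc3: +8 =174
r36=100100 pc2: +4 =178
r37=100101 pc3: +8 =186
r38=100110 pc3: +8 =194
r39=100111 pc4: +16 =210
r40=101000 pc2: +4 =214
r41=101001 pc3: +8 =222
r42=101010 pc3: +8 =230
r43=101011 pc4: +16 =246
r44=101100 pc3: +8 =254
r45=101101 pc4: +16 =270
r46=101110 pc4: +16 =286
r47=101111 pc5: +32 =318
r48=110000 pc2: +4 =322
r49=110001 pc3: +8 =330
r50=110010 pc3: +8 =338
r51=110011 pc4: +16 =354
r52=110100 pc3: +8 =362
r53=110101 pc4: +16 =378
r54=110110 pc4: +16 =394
r55=110111 pc5: +32 =426
r56=111000 pc3: +8 =434
r57=111001 pc4: +16 =450
r58=111010 pc4: +16 =466
r59=111011 pc5: +32 =498
r60=111100 pc4: +16 =514
r61=111101 pc5: +32 =546
r62=111110 pc5: +32 =578
r63=111111 pc6: +64 =642
r64=1000000 pc1: +2 =644
r65=1000001 pc2: +4 =648
r66=1000010 pc2: +4 =652
r67=1000011 pc3: +8 =660
r68=1000100 pc2: +4 =664
r69=1000101 pc3: +8 =672

Answer: 672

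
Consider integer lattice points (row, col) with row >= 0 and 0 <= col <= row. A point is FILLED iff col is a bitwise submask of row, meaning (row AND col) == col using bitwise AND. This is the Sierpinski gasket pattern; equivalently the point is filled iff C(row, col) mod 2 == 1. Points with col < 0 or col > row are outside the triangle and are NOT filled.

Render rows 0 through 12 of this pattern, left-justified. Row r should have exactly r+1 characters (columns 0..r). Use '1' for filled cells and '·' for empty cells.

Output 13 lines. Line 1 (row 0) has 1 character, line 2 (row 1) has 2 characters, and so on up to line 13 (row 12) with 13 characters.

r0=0: 1
r1=1: 11
r2=10: 1·1
r3=11: 1111
r4=100: 1···1
r5=101: 11··11
r6=110: 1·1·1·1
r7=111: 11111111
r8=1000: 1·······1
r9=1001: 11······11
r10=1010: 1·1·····1·1
r11=1011: 1111····1111
r12=1100: 1···1···1···1

Answer: 1
11
1·1
1111
1···1
11··11
1·1·1·1
11111111
1·······1
11······11
1·1·····1·1
1111····1111
1···1···1···1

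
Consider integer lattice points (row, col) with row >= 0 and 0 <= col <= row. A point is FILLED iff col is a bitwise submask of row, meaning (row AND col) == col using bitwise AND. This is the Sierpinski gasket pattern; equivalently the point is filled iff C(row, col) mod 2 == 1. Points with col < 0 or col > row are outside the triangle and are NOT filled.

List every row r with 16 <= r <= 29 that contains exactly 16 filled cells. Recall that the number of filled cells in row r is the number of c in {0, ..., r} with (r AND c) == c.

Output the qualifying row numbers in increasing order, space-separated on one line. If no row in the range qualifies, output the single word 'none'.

Row r has 2^popcount(r) filled cells, so we need popcount(r) = log2(16) = 4.
Scan r = 16..29 and keep those with exactly 4 one-bits:
r=16=10000 popcount=1 -> skip
r=17=10001 popcount=2 -> skip
r=18=10010 popcount=2 -> skip
r=19=10011 popcount=3 -> skip
r=20=10100 popcount=2 -> skip
r=21=10101 popcount=3 -> skip
r=22=10110 popcount=3 -> skip
r=23=10111 popcount=4 -> KEEP
r=24=11000 popcount=2 -> skip
r=25=11001 popcount=3 -> skip
r=26=11010 popcount=3 -> skip
r=27=11011 popcount=4 -> KEEP
r=28=11100 popcount=3 -> skip
r=29=11101 popcount=4 -> KEEP
Kept rows: 23 27 29

Answer: 23 27 29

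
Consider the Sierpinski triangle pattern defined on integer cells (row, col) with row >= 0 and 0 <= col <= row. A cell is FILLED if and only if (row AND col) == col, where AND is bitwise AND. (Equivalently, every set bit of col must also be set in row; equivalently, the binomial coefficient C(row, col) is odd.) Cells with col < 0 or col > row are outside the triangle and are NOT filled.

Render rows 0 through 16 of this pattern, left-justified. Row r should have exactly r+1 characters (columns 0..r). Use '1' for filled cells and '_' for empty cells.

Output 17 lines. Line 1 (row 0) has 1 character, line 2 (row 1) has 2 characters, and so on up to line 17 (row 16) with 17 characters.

Answer: 1
11
1_1
1111
1___1
11__11
1_1_1_1
11111111
1_______1
11______11
1_1_____1_1
1111____1111
1___1___1___1
11__11__11__11
1_1_1_1_1_1_1_1
1111111111111111
1_______________1

Derivation:
r0=0: 1
r1=1: 11
r2=10: 1_1
r3=11: 1111
r4=100: 1___1
r5=101: 11__11
r6=110: 1_1_1_1
r7=111: 11111111
r8=1000: 1_______1
r9=1001: 11______11
r10=1010: 1_1_____1_1
r11=1011: 1111____1111
r12=1100: 1___1___1___1
r13=1101: 11__11__11__11
r14=1110: 1_1_1_1_1_1_1_1
r15=1111: 1111111111111111
r16=10000: 1_______________1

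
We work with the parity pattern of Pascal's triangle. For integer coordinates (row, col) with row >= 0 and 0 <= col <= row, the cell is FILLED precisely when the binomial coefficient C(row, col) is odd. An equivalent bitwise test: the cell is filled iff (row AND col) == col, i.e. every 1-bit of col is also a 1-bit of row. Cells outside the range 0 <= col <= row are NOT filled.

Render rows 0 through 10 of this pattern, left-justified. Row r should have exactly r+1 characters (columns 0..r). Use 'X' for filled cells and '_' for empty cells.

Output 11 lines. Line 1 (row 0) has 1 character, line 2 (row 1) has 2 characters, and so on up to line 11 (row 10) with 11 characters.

r0=0: X
r1=1: XX
r2=10: X_X
r3=11: XXXX
r4=100: X___X
r5=101: XX__XX
r6=110: X_X_X_X
r7=111: XXXXXXXX
r8=1000: X_______X
r9=1001: XX______XX
r10=1010: X_X_____X_X

Answer: X
XX
X_X
XXXX
X___X
XX__XX
X_X_X_X
XXXXXXXX
X_______X
XX______XX
X_X_____X_X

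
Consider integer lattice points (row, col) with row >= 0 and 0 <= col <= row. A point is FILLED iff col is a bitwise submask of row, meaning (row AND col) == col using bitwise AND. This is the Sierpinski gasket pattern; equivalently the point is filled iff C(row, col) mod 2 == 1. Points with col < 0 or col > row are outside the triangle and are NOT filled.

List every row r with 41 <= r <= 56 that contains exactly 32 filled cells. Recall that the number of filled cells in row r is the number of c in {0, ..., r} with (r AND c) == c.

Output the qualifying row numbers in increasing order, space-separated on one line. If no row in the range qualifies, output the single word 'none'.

Answer: 47 55

Derivation:
Row r has 2^popcount(r) filled cells, so we need popcount(r) = log2(32) = 5.
Scan r = 41..56 and keep those with exactly 5 one-bits:
r=41=101001 popcount=3 -> skip
r=42=101010 popcount=3 -> skip
r=43=101011 popcount=4 -> skip
r=44=101100 popcount=3 -> skip
r=45=101101 popcount=4 -> skip
r=46=101110 popcount=4 -> skip
r=47=101111 popcount=5 -> KEEP
r=48=110000 popcount=2 -> skip
r=49=110001 popcount=3 -> skip
r=50=110010 popcount=3 -> skip
r=51=110011 popcount=4 -> skip
r=52=110100 popcount=3 -> skip
r=53=110101 popcount=4 -> skip
r=54=110110 popcount=4 -> skip
r=55=110111 popcount=5 -> KEEP
r=56=111000 popcount=3 -> skip
Kept rows: 47 55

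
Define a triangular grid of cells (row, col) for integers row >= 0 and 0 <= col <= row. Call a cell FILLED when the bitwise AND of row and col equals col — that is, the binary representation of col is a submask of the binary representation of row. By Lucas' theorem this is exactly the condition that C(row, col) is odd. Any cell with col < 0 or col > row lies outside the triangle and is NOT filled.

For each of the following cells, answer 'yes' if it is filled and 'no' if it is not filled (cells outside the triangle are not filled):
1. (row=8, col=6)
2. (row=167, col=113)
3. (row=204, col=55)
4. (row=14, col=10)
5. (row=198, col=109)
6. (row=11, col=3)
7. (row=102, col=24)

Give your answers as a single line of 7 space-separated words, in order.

Answer: no no no yes no yes no

Derivation:
(8,6): row=0b1000, col=0b110, row AND col = 0b0 = 0; 0 != 6 -> empty
(167,113): row=0b10100111, col=0b1110001, row AND col = 0b100001 = 33; 33 != 113 -> empty
(204,55): row=0b11001100, col=0b110111, row AND col = 0b100 = 4; 4 != 55 -> empty
(14,10): row=0b1110, col=0b1010, row AND col = 0b1010 = 10; 10 == 10 -> filled
(198,109): row=0b11000110, col=0b1101101, row AND col = 0b1000100 = 68; 68 != 109 -> empty
(11,3): row=0b1011, col=0b11, row AND col = 0b11 = 3; 3 == 3 -> filled
(102,24): row=0b1100110, col=0b11000, row AND col = 0b0 = 0; 0 != 24 -> empty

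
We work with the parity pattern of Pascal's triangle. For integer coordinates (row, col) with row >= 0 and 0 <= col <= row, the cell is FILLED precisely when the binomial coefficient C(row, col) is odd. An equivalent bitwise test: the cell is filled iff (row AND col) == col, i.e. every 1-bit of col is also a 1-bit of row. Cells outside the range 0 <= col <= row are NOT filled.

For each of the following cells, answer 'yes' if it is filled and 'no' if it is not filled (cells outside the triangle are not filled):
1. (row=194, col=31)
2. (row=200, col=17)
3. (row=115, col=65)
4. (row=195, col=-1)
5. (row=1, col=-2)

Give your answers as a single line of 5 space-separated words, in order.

Answer: no no yes no no

Derivation:
(194,31): row=0b11000010, col=0b11111, row AND col = 0b10 = 2; 2 != 31 -> empty
(200,17): row=0b11001000, col=0b10001, row AND col = 0b0 = 0; 0 != 17 -> empty
(115,65): row=0b1110011, col=0b1000001, row AND col = 0b1000001 = 65; 65 == 65 -> filled
(195,-1): col outside [0, 195] -> not filled
(1,-2): col outside [0, 1] -> not filled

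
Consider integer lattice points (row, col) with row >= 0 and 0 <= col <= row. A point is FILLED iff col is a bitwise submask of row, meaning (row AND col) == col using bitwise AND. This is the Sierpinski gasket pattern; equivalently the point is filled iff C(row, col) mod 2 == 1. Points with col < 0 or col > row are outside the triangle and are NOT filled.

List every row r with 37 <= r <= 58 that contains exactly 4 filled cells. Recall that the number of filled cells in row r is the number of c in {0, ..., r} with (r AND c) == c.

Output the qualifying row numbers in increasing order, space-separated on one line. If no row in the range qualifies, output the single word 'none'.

Row r has 2^popcount(r) filled cells, so we need popcount(r) = log2(4) = 2.
Scan r = 37..58 and keep those with exactly 2 one-bits:
r=37=100101 popcount=3 -> skip
r=38=100110 popcount=3 -> skip
r=39=100111 popcount=4 -> skip
r=40=101000 popcount=2 -> KEEP
r=41=101001 popcount=3 -> skip
r=42=101010 popcount=3 -> skip
r=43=101011 popcount=4 -> skip
r=44=101100 popcount=3 -> skip
r=45=101101 popcount=4 -> skip
r=46=101110 popcount=4 -> skip
r=47=101111 popcount=5 -> skip
r=48=110000 popcount=2 -> KEEP
r=49=110001 popcount=3 -> skip
r=50=110010 popcount=3 -> skip
r=51=110011 popcount=4 -> skip
r=52=110100 popcount=3 -> skip
r=53=110101 popcount=4 -> skip
r=54=110110 popcount=4 -> skip
r=55=110111 popcount=5 -> skip
r=56=111000 popcount=3 -> skip
r=57=111001 popcount=4 -> skip
r=58=111010 popcount=4 -> skip
Kept rows: 40 48

Answer: 40 48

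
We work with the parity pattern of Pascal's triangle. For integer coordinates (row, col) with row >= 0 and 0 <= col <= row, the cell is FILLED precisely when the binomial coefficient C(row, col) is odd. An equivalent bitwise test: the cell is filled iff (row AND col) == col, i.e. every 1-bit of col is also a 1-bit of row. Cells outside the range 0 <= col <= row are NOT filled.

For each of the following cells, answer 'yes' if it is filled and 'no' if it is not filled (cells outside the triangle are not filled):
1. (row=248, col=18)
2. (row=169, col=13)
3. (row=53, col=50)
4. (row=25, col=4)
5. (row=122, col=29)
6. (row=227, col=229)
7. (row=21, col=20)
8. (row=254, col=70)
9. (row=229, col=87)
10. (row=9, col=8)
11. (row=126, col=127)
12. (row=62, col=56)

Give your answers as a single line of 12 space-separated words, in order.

(248,18): row=0b11111000, col=0b10010, row AND col = 0b10000 = 16; 16 != 18 -> empty
(169,13): row=0b10101001, col=0b1101, row AND col = 0b1001 = 9; 9 != 13 -> empty
(53,50): row=0b110101, col=0b110010, row AND col = 0b110000 = 48; 48 != 50 -> empty
(25,4): row=0b11001, col=0b100, row AND col = 0b0 = 0; 0 != 4 -> empty
(122,29): row=0b1111010, col=0b11101, row AND col = 0b11000 = 24; 24 != 29 -> empty
(227,229): col outside [0, 227] -> not filled
(21,20): row=0b10101, col=0b10100, row AND col = 0b10100 = 20; 20 == 20 -> filled
(254,70): row=0b11111110, col=0b1000110, row AND col = 0b1000110 = 70; 70 == 70 -> filled
(229,87): row=0b11100101, col=0b1010111, row AND col = 0b1000101 = 69; 69 != 87 -> empty
(9,8): row=0b1001, col=0b1000, row AND col = 0b1000 = 8; 8 == 8 -> filled
(126,127): col outside [0, 126] -> not filled
(62,56): row=0b111110, col=0b111000, row AND col = 0b111000 = 56; 56 == 56 -> filled

Answer: no no no no no no yes yes no yes no yes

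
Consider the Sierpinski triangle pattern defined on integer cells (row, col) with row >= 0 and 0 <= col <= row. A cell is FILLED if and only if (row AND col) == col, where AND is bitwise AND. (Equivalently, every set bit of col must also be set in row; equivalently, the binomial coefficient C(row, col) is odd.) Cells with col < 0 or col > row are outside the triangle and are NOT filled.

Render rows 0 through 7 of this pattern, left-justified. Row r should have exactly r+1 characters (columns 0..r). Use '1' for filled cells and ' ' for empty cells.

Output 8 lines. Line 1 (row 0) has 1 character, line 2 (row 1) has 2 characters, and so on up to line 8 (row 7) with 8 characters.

r0=0: 1
r1=1: 11
r2=10: 1 1
r3=11: 1111
r4=100: 1   1
r5=101: 11  11
r6=110: 1 1 1 1
r7=111: 11111111

Answer: 1
11
1 1
1111
1   1
11  11
1 1 1 1
11111111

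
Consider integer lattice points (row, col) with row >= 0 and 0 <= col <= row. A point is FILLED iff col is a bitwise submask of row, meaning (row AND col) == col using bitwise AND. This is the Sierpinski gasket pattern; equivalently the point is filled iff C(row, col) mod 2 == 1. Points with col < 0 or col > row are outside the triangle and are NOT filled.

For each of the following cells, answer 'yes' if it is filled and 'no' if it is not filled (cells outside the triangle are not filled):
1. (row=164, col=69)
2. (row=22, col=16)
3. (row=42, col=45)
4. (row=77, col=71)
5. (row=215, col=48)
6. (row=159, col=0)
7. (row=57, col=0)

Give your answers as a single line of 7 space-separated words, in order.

(164,69): row=0b10100100, col=0b1000101, row AND col = 0b100 = 4; 4 != 69 -> empty
(22,16): row=0b10110, col=0b10000, row AND col = 0b10000 = 16; 16 == 16 -> filled
(42,45): col outside [0, 42] -> not filled
(77,71): row=0b1001101, col=0b1000111, row AND col = 0b1000101 = 69; 69 != 71 -> empty
(215,48): row=0b11010111, col=0b110000, row AND col = 0b10000 = 16; 16 != 48 -> empty
(159,0): row=0b10011111, col=0b0, row AND col = 0b0 = 0; 0 == 0 -> filled
(57,0): row=0b111001, col=0b0, row AND col = 0b0 = 0; 0 == 0 -> filled

Answer: no yes no no no yes yes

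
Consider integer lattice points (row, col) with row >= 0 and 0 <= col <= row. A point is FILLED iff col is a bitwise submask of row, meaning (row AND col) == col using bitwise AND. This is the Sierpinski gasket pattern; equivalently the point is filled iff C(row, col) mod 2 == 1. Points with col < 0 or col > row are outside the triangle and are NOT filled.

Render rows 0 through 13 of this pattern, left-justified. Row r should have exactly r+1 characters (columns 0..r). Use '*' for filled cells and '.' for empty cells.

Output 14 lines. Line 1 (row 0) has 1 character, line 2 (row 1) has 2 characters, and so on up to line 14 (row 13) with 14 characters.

r0=0: *
r1=1: **
r2=10: *.*
r3=11: ****
r4=100: *...*
r5=101: **..**
r6=110: *.*.*.*
r7=111: ********
r8=1000: *.......*
r9=1001: **......**
r10=1010: *.*.....*.*
r11=1011: ****....****
r12=1100: *...*...*...*
r13=1101: **..**..**..**

Answer: *
**
*.*
****
*...*
**..**
*.*.*.*
********
*.......*
**......**
*.*.....*.*
****....****
*...*...*...*
**..**..**..**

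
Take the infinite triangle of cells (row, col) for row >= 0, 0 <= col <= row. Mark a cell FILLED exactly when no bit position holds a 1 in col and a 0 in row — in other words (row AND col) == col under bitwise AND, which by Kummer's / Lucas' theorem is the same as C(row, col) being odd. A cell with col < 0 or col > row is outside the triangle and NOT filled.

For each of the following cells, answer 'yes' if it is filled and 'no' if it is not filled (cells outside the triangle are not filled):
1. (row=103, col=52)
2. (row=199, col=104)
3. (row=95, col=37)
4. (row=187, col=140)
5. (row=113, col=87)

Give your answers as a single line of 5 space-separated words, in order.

(103,52): row=0b1100111, col=0b110100, row AND col = 0b100100 = 36; 36 != 52 -> empty
(199,104): row=0b11000111, col=0b1101000, row AND col = 0b1000000 = 64; 64 != 104 -> empty
(95,37): row=0b1011111, col=0b100101, row AND col = 0b101 = 5; 5 != 37 -> empty
(187,140): row=0b10111011, col=0b10001100, row AND col = 0b10001000 = 136; 136 != 140 -> empty
(113,87): row=0b1110001, col=0b1010111, row AND col = 0b1010001 = 81; 81 != 87 -> empty

Answer: no no no no no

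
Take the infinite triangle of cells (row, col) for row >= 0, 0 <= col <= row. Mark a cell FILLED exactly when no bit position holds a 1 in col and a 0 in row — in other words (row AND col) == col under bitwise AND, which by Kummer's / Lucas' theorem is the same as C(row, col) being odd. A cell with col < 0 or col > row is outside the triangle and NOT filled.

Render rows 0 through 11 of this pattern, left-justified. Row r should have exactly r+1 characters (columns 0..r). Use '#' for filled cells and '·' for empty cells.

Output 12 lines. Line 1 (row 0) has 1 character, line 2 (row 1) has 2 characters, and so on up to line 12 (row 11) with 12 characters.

Answer: #
##
#·#
####
#···#
##··##
#·#·#·#
########
#·······#
##······##
#·#·····#·#
####····####

Derivation:
r0=0: #
r1=1: ##
r2=10: #·#
r3=11: ####
r4=100: #···#
r5=101: ##··##
r6=110: #·#·#·#
r7=111: ########
r8=1000: #·······#
r9=1001: ##······##
r10=1010: #·#·····#·#
r11=1011: ####····####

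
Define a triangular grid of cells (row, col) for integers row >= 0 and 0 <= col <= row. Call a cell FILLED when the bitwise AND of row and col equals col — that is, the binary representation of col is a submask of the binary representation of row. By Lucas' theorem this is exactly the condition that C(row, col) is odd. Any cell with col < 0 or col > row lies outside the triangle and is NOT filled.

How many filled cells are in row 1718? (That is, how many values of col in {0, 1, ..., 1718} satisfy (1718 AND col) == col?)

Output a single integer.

1718 in binary = 11010110110
popcount(1718) = number of 1-bits in 11010110110 = 7
A col c satisfies (1718 AND c) == c iff every set bit of c is also set in 1718; each of the 7 set bits of 1718 can independently be on or off in c.
count = 2^7 = 128

Answer: 128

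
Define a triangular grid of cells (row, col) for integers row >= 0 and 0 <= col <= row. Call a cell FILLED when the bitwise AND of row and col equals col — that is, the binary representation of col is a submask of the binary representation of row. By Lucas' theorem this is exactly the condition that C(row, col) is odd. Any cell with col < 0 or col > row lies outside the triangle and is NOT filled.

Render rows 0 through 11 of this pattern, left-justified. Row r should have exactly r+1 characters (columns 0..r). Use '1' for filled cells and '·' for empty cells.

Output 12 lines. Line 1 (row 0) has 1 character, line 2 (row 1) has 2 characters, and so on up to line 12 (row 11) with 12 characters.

Answer: 1
11
1·1
1111
1···1
11··11
1·1·1·1
11111111
1·······1
11······11
1·1·····1·1
1111····1111

Derivation:
r0=0: 1
r1=1: 11
r2=10: 1·1
r3=11: 1111
r4=100: 1···1
r5=101: 11··11
r6=110: 1·1·1·1
r7=111: 11111111
r8=1000: 1·······1
r9=1001: 11······11
r10=1010: 1·1·····1·1
r11=1011: 1111····1111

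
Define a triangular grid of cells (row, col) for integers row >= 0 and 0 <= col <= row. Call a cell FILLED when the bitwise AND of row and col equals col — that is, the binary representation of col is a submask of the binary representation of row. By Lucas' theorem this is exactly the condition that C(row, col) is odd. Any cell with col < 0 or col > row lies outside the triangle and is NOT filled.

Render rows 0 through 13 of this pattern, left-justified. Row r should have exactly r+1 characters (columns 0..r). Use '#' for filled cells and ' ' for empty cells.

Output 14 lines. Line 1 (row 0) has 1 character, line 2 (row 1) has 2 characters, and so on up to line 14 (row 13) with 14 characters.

r0=0: #
r1=1: ##
r2=10: # #
r3=11: ####
r4=100: #   #
r5=101: ##  ##
r6=110: # # # #
r7=111: ########
r8=1000: #       #
r9=1001: ##      ##
r10=1010: # #     # #
r11=1011: ####    ####
r12=1100: #   #   #   #
r13=1101: ##  ##  ##  ##

Answer: #
##
# #
####
#   #
##  ##
# # # #
########
#       #
##      ##
# #     # #
####    ####
#   #   #   #
##  ##  ##  ##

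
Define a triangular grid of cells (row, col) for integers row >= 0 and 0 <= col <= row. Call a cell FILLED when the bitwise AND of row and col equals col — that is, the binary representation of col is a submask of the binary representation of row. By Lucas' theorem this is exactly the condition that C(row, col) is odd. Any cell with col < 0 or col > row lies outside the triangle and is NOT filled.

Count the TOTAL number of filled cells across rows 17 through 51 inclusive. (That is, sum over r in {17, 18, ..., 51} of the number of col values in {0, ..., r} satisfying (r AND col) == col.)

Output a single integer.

Answer: 358

Derivation:
r17=10001 pc2: +4 =4
r18=10010 pc2: +4 =8
r19=10011 pc3: +8 =16
r20=10100 pc2: +4 =20
r21=10101 pc3: +8 =28
r22=10110 pc3: +8 =36
r23=10111 pc4: +16 =52
r24=11000 pc2: +4 =56
r25=11001 pc3: +8 =64
r26=11010 pc3: +8 =72
r27=11011 pc4: +16 =88
r28=11100 pc3: +8 =96
r29=11101 pc4: +16 =112
r30=11110 pc4: +16 =128
r31=11111 pc5: +32 =160
r32=100000 pc1: +2 =162
r33=100001 pc2: +4 =166
r34=100010 pc2: +4 =170
r35=100011 pc3: +8 =178
r36=100100 pc2: +4 =182
r37=100101 pc3: +8 =190
r38=100110 pc3: +8 =198
r39=100111 pc4: +16 =214
r40=101000 pc2: +4 =218
r41=101001 pc3: +8 =226
r42=101010 pc3: +8 =234
r43=101011 pc4: +16 =250
r44=101100 pc3: +8 =258
r45=101101 pc4: +16 =274
r46=101110 pc4: +16 =290
r47=101111 pc5: +32 =322
r48=110000 pc2: +4 =326
r49=110001 pc3: +8 =334
r50=110010 pc3: +8 =342
r51=110011 pc4: +16 =358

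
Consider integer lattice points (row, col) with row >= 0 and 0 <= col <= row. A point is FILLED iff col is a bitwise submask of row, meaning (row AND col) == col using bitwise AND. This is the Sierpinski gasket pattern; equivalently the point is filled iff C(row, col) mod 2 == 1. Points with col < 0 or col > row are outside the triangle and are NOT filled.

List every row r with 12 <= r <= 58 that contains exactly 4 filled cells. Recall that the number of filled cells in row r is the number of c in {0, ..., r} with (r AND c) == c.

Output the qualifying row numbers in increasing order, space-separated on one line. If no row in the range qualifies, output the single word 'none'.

Row r has 2^popcount(r) filled cells, so we need popcount(r) = log2(4) = 2.
Scan r = 12..58 and keep those with exactly 2 one-bits:
r=12=1100 popcount=2 -> KEEP
r=13=1101 popcount=3 -> skip
r=14=1110 popcount=3 -> skip
r=15=1111 popcount=4 -> skip
r=16=10000 popcount=1 -> skip
r=17=10001 popcount=2 -> KEEP
r=18=10010 popcount=2 -> KEEP
r=19=10011 popcount=3 -> skip
r=20=10100 popcount=2 -> KEEP
r=21=10101 popcount=3 -> skip
r=22=10110 popcount=3 -> skip
r=23=10111 popcount=4 -> skip
r=24=11000 popcount=2 -> KEEP
r=25=11001 popcount=3 -> skip
r=26=11010 popcount=3 -> skip
r=27=11011 popcount=4 -> skip
r=28=11100 popcount=3 -> skip
r=29=11101 popcount=4 -> skip
r=30=11110 popcount=4 -> skip
r=31=11111 popcount=5 -> skip
r=32=100000 popcount=1 -> skip
r=33=100001 popcount=2 -> KEEP
r=34=100010 popcount=2 -> KEEP
r=35=100011 popcount=3 -> skip
r=36=100100 popcount=2 -> KEEP
r=37=100101 popcount=3 -> skip
r=38=100110 popcount=3 -> skip
r=39=100111 popcount=4 -> skip
r=40=101000 popcount=2 -> KEEP
r=41=101001 popcount=3 -> skip
r=42=101010 popcount=3 -> skip
r=43=101011 popcount=4 -> skip
r=44=101100 popcount=3 -> skip
r=45=101101 popcount=4 -> skip
r=46=101110 popcount=4 -> skip
r=47=101111 popcount=5 -> skip
r=48=110000 popcount=2 -> KEEP
r=49=110001 popcount=3 -> skip
r=50=110010 popcount=3 -> skip
r=51=110011 popcount=4 -> skip
r=52=110100 popcount=3 -> skip
r=53=110101 popcount=4 -> skip
r=54=110110 popcount=4 -> skip
r=55=110111 popcount=5 -> skip
r=56=111000 popcount=3 -> skip
r=57=111001 popcount=4 -> skip
r=58=111010 popcount=4 -> skip
Kept rows: 12 17 18 20 24 33 34 36 40 48

Answer: 12 17 18 20 24 33 34 36 40 48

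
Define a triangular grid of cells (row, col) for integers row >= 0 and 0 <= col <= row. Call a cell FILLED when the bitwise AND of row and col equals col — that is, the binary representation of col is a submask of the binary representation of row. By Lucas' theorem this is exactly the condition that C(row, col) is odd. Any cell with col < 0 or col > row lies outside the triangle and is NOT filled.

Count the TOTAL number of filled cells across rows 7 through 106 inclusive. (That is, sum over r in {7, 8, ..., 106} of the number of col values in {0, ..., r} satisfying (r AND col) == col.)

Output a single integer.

r7=111 pc3: +8 =8
r8=1000 pc1: +2 =10
r9=1001 pc2: +4 =14
r10=1010 pc2: +4 =18
r11=1011 pc3: +8 =26
r12=1100 pc2: +4 =30
r13=1101 pc3: +8 =38
r14=1110 pc3: +8 =46
r15=1111 pc4: +16 =62
r16=10000 pc1: +2 =64
r17=10001 pc2: +4 =68
r18=10010 pc2: +4 =72
r19=10011 pc3: +8 =80
r20=10100 pc2: +4 =84
r21=10101 pc3: +8 =92
r22=10110 pc3: +8 =100
r23=10111 pc4: +16 =116
r24=11000 pc2: +4 =120
r25=11001 pc3: +8 =128
r26=11010 pc3: +8 =136
r27=11011 pc4: +16 =152
r28=11100 pc3: +8 =160
r29=11101 pc4: +16 =176
r30=11110 pc4: +16 =192
r31=11111 pc5: +32 =224
r32=100000 pc1: +2 =226
r33=100001 pc2: +4 =230
r34=100010 pc2: +4 =234
r35=100011 pc3: +8 =242
r36=100100 pc2: +4 =246
r37=100101 pc3: +8 =254
r38=100110 pc3: +8 =262
r39=100111 pc4: +16 =278
r40=101000 pc2: +4 =282
r41=101001 pc3: +8 =290
r42=101010 pc3: +8 =298
r43=101011 pc4: +16 =314
r44=101100 pc3: +8 =322
r45=101101 pc4: +16 =338
r46=101110 pc4: +16 =354
r47=101111 pc5: +32 =386
r48=110000 pc2: +4 =390
r49=110001 pc3: +8 =398
r50=110010 pc3: +8 =406
r51=110011 pc4: +16 =422
r52=110100 pc3: +8 =430
r53=110101 pc4: +16 =446
r54=110110 pc4: +16 =462
r55=110111 pc5: +32 =494
r56=111000 pc3: +8 =502
r57=111001 pc4: +16 =518
r58=111010 pc4: +16 =534
r59=111011 pc5: +32 =566
r60=111100 pc4: +16 =582
r61=111101 pc5: +32 =614
r62=111110 pc5: +32 =646
r63=111111 pc6: +64 =710
r64=1000000 pc1: +2 =712
r65=1000001 pc2: +4 =716
r66=1000010 pc2: +4 =720
r67=1000011 pc3: +8 =728
r68=1000100 pc2: +4 =732
r69=1000101 pc3: +8 =740
r70=1000110 pc3: +8 =748
r71=1000111 pc4: +16 =764
r72=1001000 pc2: +4 =768
r73=1001001 pc3: +8 =776
r74=1001010 pc3: +8 =784
r75=1001011 pc4: +16 =800
r76=1001100 pc3: +8 =808
r77=1001101 pc4: +16 =824
r78=1001110 pc4: +16 =840
r79=1001111 pc5: +32 =872
r80=1010000 pc2: +4 =876
r81=1010001 pc3: +8 =884
r82=1010010 pc3: +8 =892
r83=1010011 pc4: +16 =908
r84=1010100 pc3: +8 =916
r85=1010101 pc4: +16 =932
r86=1010110 pc4: +16 =948
r87=1010111 pc5: +32 =980
r88=1011000 pc3: +8 =988
r89=1011001 pc4: +16 =1004
r90=1011010 pc4: +16 =1020
r91=1011011 pc5: +32 =1052
r92=1011100 pc4: +16 =1068
r93=1011101 pc5: +32 =1100
r94=1011110 pc5: +32 =1132
r95=1011111 pc6: +64 =1196
r96=1100000 pc2: +4 =1200
r97=1100001 pc3: +8 =1208
r98=1100010 pc3: +8 =1216
r99=1100011 pc4: +16 =1232
r100=1100100 pc3: +8 =1240
r101=1100101 pc4: +16 =1256
r102=1100110 pc4: +16 =1272
r103=1100111 pc5: +32 =1304
r104=1101000 pc3: +8 =1312
r105=1101001 pc4: +16 =1328
r106=1101010 pc4: +16 =1344

Answer: 1344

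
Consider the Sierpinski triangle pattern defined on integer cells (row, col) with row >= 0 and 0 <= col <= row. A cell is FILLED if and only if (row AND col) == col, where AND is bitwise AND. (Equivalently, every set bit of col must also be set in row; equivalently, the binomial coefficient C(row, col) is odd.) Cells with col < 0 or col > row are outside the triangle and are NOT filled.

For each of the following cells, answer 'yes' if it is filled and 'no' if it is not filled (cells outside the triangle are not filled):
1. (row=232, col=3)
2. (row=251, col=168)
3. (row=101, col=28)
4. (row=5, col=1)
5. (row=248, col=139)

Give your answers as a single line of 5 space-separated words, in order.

(232,3): row=0b11101000, col=0b11, row AND col = 0b0 = 0; 0 != 3 -> empty
(251,168): row=0b11111011, col=0b10101000, row AND col = 0b10101000 = 168; 168 == 168 -> filled
(101,28): row=0b1100101, col=0b11100, row AND col = 0b100 = 4; 4 != 28 -> empty
(5,1): row=0b101, col=0b1, row AND col = 0b1 = 1; 1 == 1 -> filled
(248,139): row=0b11111000, col=0b10001011, row AND col = 0b10001000 = 136; 136 != 139 -> empty

Answer: no yes no yes no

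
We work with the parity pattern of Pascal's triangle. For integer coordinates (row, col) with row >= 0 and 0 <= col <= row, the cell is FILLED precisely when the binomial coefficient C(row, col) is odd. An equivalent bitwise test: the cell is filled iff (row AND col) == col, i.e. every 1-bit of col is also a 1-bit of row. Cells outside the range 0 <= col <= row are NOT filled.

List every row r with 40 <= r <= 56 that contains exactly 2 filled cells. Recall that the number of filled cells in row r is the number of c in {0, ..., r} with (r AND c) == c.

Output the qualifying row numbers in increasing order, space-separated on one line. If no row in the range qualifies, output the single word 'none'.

Row r has 2^popcount(r) filled cells, so we need popcount(r) = log2(2) = 1.
Scan r = 40..56 and keep those with exactly 1 one-bits:
r=40=101000 popcount=2 -> skip
r=41=101001 popcount=3 -> skip
r=42=101010 popcount=3 -> skip
r=43=101011 popcount=4 -> skip
r=44=101100 popcount=3 -> skip
r=45=101101 popcount=4 -> skip
r=46=101110 popcount=4 -> skip
r=47=101111 popcount=5 -> skip
r=48=110000 popcount=2 -> skip
r=49=110001 popcount=3 -> skip
r=50=110010 popcount=3 -> skip
r=51=110011 popcount=4 -> skip
r=52=110100 popcount=3 -> skip
r=53=110101 popcount=4 -> skip
r=54=110110 popcount=4 -> skip
r=55=110111 popcount=5 -> skip
r=56=111000 popcount=3 -> skip
Kept rows: none

Answer: none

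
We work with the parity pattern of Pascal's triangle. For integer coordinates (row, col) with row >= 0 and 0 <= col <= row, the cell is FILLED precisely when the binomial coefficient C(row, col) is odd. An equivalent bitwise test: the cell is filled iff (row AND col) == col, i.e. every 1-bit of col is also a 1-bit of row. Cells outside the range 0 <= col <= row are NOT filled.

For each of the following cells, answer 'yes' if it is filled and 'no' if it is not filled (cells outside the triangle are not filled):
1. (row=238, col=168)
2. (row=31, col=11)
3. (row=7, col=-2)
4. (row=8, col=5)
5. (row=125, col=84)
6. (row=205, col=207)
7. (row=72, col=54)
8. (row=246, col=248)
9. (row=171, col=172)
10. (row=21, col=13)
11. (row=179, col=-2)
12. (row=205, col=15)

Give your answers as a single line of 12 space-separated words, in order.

Answer: yes yes no no yes no no no no no no no

Derivation:
(238,168): row=0b11101110, col=0b10101000, row AND col = 0b10101000 = 168; 168 == 168 -> filled
(31,11): row=0b11111, col=0b1011, row AND col = 0b1011 = 11; 11 == 11 -> filled
(7,-2): col outside [0, 7] -> not filled
(8,5): row=0b1000, col=0b101, row AND col = 0b0 = 0; 0 != 5 -> empty
(125,84): row=0b1111101, col=0b1010100, row AND col = 0b1010100 = 84; 84 == 84 -> filled
(205,207): col outside [0, 205] -> not filled
(72,54): row=0b1001000, col=0b110110, row AND col = 0b0 = 0; 0 != 54 -> empty
(246,248): col outside [0, 246] -> not filled
(171,172): col outside [0, 171] -> not filled
(21,13): row=0b10101, col=0b1101, row AND col = 0b101 = 5; 5 != 13 -> empty
(179,-2): col outside [0, 179] -> not filled
(205,15): row=0b11001101, col=0b1111, row AND col = 0b1101 = 13; 13 != 15 -> empty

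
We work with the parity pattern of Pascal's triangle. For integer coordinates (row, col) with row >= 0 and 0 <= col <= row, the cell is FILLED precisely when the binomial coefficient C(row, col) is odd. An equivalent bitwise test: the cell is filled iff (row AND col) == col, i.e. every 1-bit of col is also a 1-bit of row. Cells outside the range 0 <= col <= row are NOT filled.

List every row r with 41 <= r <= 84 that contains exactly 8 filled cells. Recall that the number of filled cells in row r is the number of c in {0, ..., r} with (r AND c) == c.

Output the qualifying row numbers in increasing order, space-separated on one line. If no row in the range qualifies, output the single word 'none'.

Row r has 2^popcount(r) filled cells, so we need popcount(r) = log2(8) = 3.
Scan r = 41..84 and keep those with exactly 3 one-bits:
r=41=101001 popcount=3 -> KEEP
r=42=101010 popcount=3 -> KEEP
r=43=101011 popcount=4 -> skip
r=44=101100 popcount=3 -> KEEP
r=45=101101 popcount=4 -> skip
r=46=101110 popcount=4 -> skip
r=47=101111 popcount=5 -> skip
r=48=110000 popcount=2 -> skip
r=49=110001 popcount=3 -> KEEP
r=50=110010 popcount=3 -> KEEP
r=51=110011 popcount=4 -> skip
r=52=110100 popcount=3 -> KEEP
r=53=110101 popcount=4 -> skip
r=54=110110 popcount=4 -> skip
r=55=110111 popcount=5 -> skip
r=56=111000 popcount=3 -> KEEP
r=57=111001 popcount=4 -> skip
r=58=111010 popcount=4 -> skip
r=59=111011 popcount=5 -> skip
r=60=111100 popcount=4 -> skip
r=61=111101 popcount=5 -> skip
r=62=111110 popcount=5 -> skip
r=63=111111 popcount=6 -> skip
r=64=1000000 popcount=1 -> skip
r=65=1000001 popcount=2 -> skip
r=66=1000010 popcount=2 -> skip
r=67=1000011 popcount=3 -> KEEP
r=68=1000100 popcount=2 -> skip
r=69=1000101 popcount=3 -> KEEP
r=70=1000110 popcount=3 -> KEEP
r=71=1000111 popcount=4 -> skip
r=72=1001000 popcount=2 -> skip
r=73=1001001 popcount=3 -> KEEP
r=74=1001010 popcount=3 -> KEEP
r=75=1001011 popcount=4 -> skip
r=76=1001100 popcount=3 -> KEEP
r=77=1001101 popcount=4 -> skip
r=78=1001110 popcount=4 -> skip
r=79=1001111 popcount=5 -> skip
r=80=1010000 popcount=2 -> skip
r=81=1010001 popcount=3 -> KEEP
r=82=1010010 popcount=3 -> KEEP
r=83=1010011 popcount=4 -> skip
r=84=1010100 popcount=3 -> KEEP
Kept rows: 41 42 44 49 50 52 56 67 69 70 73 74 76 81 82 84

Answer: 41 42 44 49 50 52 56 67 69 70 73 74 76 81 82 84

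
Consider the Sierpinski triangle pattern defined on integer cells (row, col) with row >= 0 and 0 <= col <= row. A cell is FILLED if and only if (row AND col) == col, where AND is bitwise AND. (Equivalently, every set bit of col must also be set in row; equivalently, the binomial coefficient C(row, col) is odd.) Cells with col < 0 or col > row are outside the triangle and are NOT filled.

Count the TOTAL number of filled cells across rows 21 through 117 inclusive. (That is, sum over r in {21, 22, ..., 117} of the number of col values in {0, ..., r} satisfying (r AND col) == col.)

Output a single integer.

r21=10101 pc3: +8 =8
r22=10110 pc3: +8 =16
r23=10111 pc4: +16 =32
r24=11000 pc2: +4 =36
r25=11001 pc3: +8 =44
r26=11010 pc3: +8 =52
r27=11011 pc4: +16 =68
r28=11100 pc3: +8 =76
r29=11101 pc4: +16 =92
r30=11110 pc4: +16 =108
r31=11111 pc5: +32 =140
r32=100000 pc1: +2 =142
r33=100001 pc2: +4 =146
r34=100010 pc2: +4 =150
r35=100011 pc3: +8 =158
r36=100100 pc2: +4 =162
r37=100101 pc3: +8 =170
r38=100110 pc3: +8 =178
r39=100111 pc4: +16 =194
r40=101000 pc2: +4 =198
r41=101001 pc3: +8 =206
r42=101010 pc3: +8 =214
r43=101011 pc4: +16 =230
r44=101100 pc3: +8 =238
r45=101101 pc4: +16 =254
r46=101110 pc4: +16 =270
r47=101111 pc5: +32 =302
r48=110000 pc2: +4 =306
r49=110001 pc3: +8 =314
r50=110010 pc3: +8 =322
r51=110011 pc4: +16 =338
r52=110100 pc3: +8 =346
r53=110101 pc4: +16 =362
r54=110110 pc4: +16 =378
r55=110111 pc5: +32 =410
r56=111000 pc3: +8 =418
r57=111001 pc4: +16 =434
r58=111010 pc4: +16 =450
r59=111011 pc5: +32 =482
r60=111100 pc4: +16 =498
r61=111101 pc5: +32 =530
r62=111110 pc5: +32 =562
r63=111111 pc6: +64 =626
r64=1000000 pc1: +2 =628
r65=1000001 pc2: +4 =632
r66=1000010 pc2: +4 =636
r67=1000011 pc3: +8 =644
r68=1000100 pc2: +4 =648
r69=1000101 pc3: +8 =656
r70=1000110 pc3: +8 =664
r71=1000111 pc4: +16 =680
r72=1001000 pc2: +4 =684
r73=1001001 pc3: +8 =692
r74=1001010 pc3: +8 =700
r75=1001011 pc4: +16 =716
r76=1001100 pc3: +8 =724
r77=1001101 pc4: +16 =740
r78=1001110 pc4: +16 =756
r79=1001111 pc5: +32 =788
r80=1010000 pc2: +4 =792
r81=1010001 pc3: +8 =800
r82=1010010 pc3: +8 =808
r83=1010011 pc4: +16 =824
r84=1010100 pc3: +8 =832
r85=1010101 pc4: +16 =848
r86=1010110 pc4: +16 =864
r87=1010111 pc5: +32 =896
r88=1011000 pc3: +8 =904
r89=1011001 pc4: +16 =920
r90=1011010 pc4: +16 =936
r91=1011011 pc5: +32 =968
r92=1011100 pc4: +16 =984
r93=1011101 pc5: +32 =1016
r94=1011110 pc5: +32 =1048
r95=1011111 pc6: +64 =1112
r96=1100000 pc2: +4 =1116
r97=1100001 pc3: +8 =1124
r98=1100010 pc3: +8 =1132
r99=1100011 pc4: +16 =1148
r100=1100100 pc3: +8 =1156
r101=1100101 pc4: +16 =1172
r102=1100110 pc4: +16 =1188
r103=1100111 pc5: +32 =1220
r104=1101000 pc3: +8 =1228
r105=1101001 pc4: +16 =1244
r106=1101010 pc4: +16 =1260
r107=1101011 pc5: +32 =1292
r108=1101100 pc4: +16 =1308
r109=1101101 pc5: +32 =1340
r110=1101110 pc5: +32 =1372
r111=1101111 pc6: +64 =1436
r112=1110000 pc3: +8 =1444
r113=1110001 pc4: +16 =1460
r114=1110010 pc4: +16 =1476
r115=1110011 pc5: +32 =1508
r116=1110100 pc4: +16 =1524
r117=1110101 pc5: +32 =1556

Answer: 1556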